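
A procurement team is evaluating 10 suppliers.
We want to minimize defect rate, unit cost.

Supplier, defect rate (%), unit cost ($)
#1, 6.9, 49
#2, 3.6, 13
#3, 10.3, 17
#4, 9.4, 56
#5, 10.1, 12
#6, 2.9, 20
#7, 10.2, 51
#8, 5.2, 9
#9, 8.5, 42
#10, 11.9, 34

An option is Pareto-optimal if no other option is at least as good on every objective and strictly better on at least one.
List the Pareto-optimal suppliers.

#1: dominated by #2 (defect rate 3.6≤6.9, unit cost 13≤49).
#2: not dominated.
#3: dominated by #2 (defect rate 3.6≤10.3, unit cost 13≤17).
#4: dominated by #1 (defect rate 6.9≤9.4, unit cost 49≤56).
#5: dominated by #8 (defect rate 5.2≤10.1, unit cost 9≤12).
#6: not dominated (best defect rate).
#7: dominated by #1 (defect rate 6.9≤10.2, unit cost 49≤51).
#8: not dominated (best unit cost).
#9: dominated by #2 (defect rate 3.6≤8.5, unit cost 13≤42).
#10: dominated by #2 (defect rate 3.6≤11.9, unit cost 13≤34).

#2, #6, #8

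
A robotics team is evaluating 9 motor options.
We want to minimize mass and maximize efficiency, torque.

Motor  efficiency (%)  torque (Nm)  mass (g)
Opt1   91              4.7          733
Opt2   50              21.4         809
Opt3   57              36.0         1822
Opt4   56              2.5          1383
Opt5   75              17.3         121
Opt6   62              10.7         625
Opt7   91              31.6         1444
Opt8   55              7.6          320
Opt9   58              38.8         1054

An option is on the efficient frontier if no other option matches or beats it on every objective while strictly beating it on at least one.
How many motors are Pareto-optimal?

Opt1: not dominated.
Opt2: not dominated.
Opt3: dominated by Opt9 (efficiency 58≥57, torque 38.8≥36.0, mass 1054≤1822).
Opt4: dominated by Opt1 (efficiency 91≥56, torque 4.7≥2.5, mass 733≤1383).
Opt5: not dominated (best mass).
Opt6: dominated by Opt5 (efficiency 75≥62, torque 17.3≥10.7, mass 121≤625).
Opt7: not dominated.
Opt8: dominated by Opt5 (efficiency 75≥55, torque 17.3≥7.6, mass 121≤320).
Opt9: not dominated (best torque).
Pareto-optimal: Opt1, Opt2, Opt5, Opt7, Opt9 → 5.

5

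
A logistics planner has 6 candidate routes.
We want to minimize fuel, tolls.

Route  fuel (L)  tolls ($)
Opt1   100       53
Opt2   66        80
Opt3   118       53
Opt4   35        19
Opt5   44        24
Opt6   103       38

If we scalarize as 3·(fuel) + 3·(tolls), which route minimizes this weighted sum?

Opt4

Opt1: 3·100 + 3·53 = 459
Opt2: 3·66 + 3·80 = 438
Opt3: 3·118 + 3·53 = 513
Opt4: 3·35 + 3·19 = 162
Opt5: 3·44 + 3·24 = 204
Opt6: 3·103 + 3·38 = 423
Lowest: Opt4 at 162.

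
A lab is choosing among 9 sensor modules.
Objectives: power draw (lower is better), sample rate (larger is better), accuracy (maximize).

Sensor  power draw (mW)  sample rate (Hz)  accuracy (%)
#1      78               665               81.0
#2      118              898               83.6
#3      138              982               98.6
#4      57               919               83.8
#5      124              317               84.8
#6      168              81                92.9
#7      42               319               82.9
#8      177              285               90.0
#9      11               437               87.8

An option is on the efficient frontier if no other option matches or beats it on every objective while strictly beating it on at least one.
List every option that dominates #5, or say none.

#9: power draw 11≤124, sample rate 437≥317, accuracy 87.8≥84.8 — dominates #5.
Others (#1, #2, #3, #4, #6, #7, #8) are each worse than #5 on at least one objective.

#9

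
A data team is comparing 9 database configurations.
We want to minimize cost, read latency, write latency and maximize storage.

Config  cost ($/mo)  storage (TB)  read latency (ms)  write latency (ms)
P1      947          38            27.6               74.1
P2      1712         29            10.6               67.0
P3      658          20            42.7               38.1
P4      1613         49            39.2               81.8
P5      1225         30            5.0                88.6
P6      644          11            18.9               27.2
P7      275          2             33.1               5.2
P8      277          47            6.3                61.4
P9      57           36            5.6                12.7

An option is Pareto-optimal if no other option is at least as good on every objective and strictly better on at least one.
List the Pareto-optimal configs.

P1: dominated by P8 (cost 277≤947, storage 47≥38, read latency 6.3≤27.6, write latency 61.4≤74.1).
P2: dominated by P8 (cost 277≤1712, storage 47≥29, read latency 6.3≤10.6, write latency 61.4≤67.0).
P3: dominated by P9 (cost 57≤658, storage 36≥20, read latency 5.6≤42.7, write latency 12.7≤38.1).
P4: not dominated (best storage).
P5: not dominated (best read latency).
P6: dominated by P9 (cost 57≤644, storage 36≥11, read latency 5.6≤18.9, write latency 12.7≤27.2).
P7: not dominated (best write latency).
P8: not dominated.
P9: not dominated (best cost).

P4, P5, P7, P8, P9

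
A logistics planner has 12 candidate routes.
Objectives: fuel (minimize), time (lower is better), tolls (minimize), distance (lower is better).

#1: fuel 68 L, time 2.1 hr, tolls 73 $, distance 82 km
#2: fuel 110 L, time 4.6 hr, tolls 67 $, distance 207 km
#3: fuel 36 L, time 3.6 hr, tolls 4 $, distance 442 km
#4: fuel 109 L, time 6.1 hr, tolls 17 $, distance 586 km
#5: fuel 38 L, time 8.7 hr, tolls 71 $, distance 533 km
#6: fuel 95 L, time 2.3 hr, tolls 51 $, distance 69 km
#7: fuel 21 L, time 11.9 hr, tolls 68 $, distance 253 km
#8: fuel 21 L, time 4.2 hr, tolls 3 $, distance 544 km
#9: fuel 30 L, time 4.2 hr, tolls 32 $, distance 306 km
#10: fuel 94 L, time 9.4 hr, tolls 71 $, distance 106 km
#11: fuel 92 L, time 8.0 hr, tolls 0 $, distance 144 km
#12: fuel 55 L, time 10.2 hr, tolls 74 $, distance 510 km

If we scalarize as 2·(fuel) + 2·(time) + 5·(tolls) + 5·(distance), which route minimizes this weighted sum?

#6

#1: 2·68 + 2·2.1 + 5·73 + 5·82 = 915.2
#2: 2·110 + 2·4.6 + 5·67 + 5·207 = 1599.2
#3: 2·36 + 2·3.6 + 5·4 + 5·442 = 2309.2
#4: 2·109 + 2·6.1 + 5·17 + 5·586 = 3245.2
#5: 2·38 + 2·8.7 + 5·71 + 5·533 = 3113.4
#6: 2·95 + 2·2.3 + 5·51 + 5·69 = 794.6
#7: 2·21 + 2·11.9 + 5·68 + 5·253 = 1670.8
#8: 2·21 + 2·4.2 + 5·3 + 5·544 = 2785.4
#9: 2·30 + 2·4.2 + 5·32 + 5·306 = 1758.4
#10: 2·94 + 2·9.4 + 5·71 + 5·106 = 1091.8
#11: 2·92 + 2·8.0 + 5·0 + 5·144 = 920.0
#12: 2·55 + 2·10.2 + 5·74 + 5·510 = 3050.4
Lowest: #6 at 794.6.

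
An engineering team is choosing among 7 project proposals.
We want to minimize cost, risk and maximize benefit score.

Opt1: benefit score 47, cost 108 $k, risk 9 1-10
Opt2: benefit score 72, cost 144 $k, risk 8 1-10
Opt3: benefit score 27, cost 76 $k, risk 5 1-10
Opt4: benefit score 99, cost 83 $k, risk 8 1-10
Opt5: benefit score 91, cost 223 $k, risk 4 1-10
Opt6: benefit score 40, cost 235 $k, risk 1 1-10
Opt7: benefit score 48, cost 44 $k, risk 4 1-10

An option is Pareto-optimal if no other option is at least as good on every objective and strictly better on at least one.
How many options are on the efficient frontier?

4

Opt1: dominated by Opt4 (benefit score 99≥47, cost 83≤108, risk 8≤9).
Opt2: dominated by Opt4 (benefit score 99≥72, cost 83≤144, risk 8≤8).
Opt3: dominated by Opt7 (benefit score 48≥27, cost 44≤76, risk 4≤5).
Opt4: not dominated (best benefit score).
Opt5: not dominated.
Opt6: not dominated (best risk).
Opt7: not dominated (best cost).
Pareto-optimal: Opt4, Opt5, Opt6, Opt7 → 4.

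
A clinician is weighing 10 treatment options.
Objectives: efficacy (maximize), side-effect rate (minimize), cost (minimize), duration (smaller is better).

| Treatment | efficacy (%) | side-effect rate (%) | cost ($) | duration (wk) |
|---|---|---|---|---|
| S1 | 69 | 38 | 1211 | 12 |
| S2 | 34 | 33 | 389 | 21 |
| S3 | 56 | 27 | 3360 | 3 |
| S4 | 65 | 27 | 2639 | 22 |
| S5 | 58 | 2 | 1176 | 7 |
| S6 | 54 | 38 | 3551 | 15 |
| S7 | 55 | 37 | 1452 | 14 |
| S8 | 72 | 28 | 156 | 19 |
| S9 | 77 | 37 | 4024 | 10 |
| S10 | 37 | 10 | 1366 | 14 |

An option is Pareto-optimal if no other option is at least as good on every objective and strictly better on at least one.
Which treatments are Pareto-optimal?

S1, S3, S4, S5, S8, S9

S1: not dominated.
S2: dominated by S8 (efficacy 72≥34, side-effect rate 28≤33, cost 156≤389, duration 19≤21).
S3: not dominated (best duration).
S4: not dominated.
S5: not dominated (best side-effect rate).
S6: dominated by S1 (efficacy 69≥54, side-effect rate 38≤38, cost 1211≤3551, duration 12≤15).
S7: dominated by S5 (efficacy 58≥55, side-effect rate 2≤37, cost 1176≤1452, duration 7≤14).
S8: not dominated (best cost).
S9: not dominated (best efficacy).
S10: dominated by S5 (efficacy 58≥37, side-effect rate 2≤10, cost 1176≤1366, duration 7≤14).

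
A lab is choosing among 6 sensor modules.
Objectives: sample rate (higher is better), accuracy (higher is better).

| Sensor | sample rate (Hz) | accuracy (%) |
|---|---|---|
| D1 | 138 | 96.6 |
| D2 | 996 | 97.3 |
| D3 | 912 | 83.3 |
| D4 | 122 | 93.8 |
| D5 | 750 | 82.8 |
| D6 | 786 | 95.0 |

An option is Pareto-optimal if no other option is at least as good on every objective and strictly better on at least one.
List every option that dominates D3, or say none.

D2

D2: sample rate 996≥912, accuracy 97.3≥83.3 — dominates D3.
Others (D1, D4, D5, D6) are each worse than D3 on at least one objective.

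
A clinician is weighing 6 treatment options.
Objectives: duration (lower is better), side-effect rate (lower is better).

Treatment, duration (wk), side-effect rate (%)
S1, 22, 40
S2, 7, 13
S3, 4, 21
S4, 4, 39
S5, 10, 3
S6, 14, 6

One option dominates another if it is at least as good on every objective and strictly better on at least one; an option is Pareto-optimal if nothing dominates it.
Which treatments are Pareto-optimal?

S2, S3, S5

S1: dominated by S2 (duration 7≤22, side-effect rate 13≤40).
S2: not dominated.
S3: not dominated.
S4: dominated by S3 (duration 4≤4, side-effect rate 21≤39).
S5: not dominated (best side-effect rate).
S6: dominated by S5 (duration 10≤14, side-effect rate 3≤6).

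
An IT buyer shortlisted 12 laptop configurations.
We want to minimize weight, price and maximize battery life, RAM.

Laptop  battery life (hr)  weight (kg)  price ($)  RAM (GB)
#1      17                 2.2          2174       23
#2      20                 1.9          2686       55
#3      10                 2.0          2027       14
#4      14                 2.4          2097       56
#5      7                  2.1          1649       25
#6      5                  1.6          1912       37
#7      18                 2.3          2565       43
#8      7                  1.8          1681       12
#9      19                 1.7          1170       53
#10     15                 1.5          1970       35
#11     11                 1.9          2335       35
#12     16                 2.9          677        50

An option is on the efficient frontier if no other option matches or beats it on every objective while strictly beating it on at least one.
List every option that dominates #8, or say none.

#9

#9: battery life 19≥7, weight 1.7≤1.8, price 1170≤1681, RAM 53≥12 — dominates #8.
Others (#1, #2, #3, #4, #5, #6, #7, #10, #11, #12) are each worse than #8 on at least one objective.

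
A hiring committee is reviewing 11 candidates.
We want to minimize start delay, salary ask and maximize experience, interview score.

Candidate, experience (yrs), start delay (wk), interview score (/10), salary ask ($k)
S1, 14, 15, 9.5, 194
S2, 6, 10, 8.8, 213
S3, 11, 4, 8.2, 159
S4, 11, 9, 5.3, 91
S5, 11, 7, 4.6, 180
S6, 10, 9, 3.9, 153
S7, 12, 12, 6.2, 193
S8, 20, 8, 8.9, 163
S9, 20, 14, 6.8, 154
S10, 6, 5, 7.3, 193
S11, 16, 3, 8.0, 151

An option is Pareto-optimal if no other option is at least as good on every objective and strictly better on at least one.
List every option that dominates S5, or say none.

S3: experience 11≥11, start delay 4≤7, interview score 8.2≥4.6, salary ask 159≤180 — dominates S5.
S11: experience 16≥11, start delay 3≤7, interview score 8.0≥4.6, salary ask 151≤180 — dominates S5.
Others (S1, S2, S4, S6, S7, S8, S9, S10) are each worse than S5 on at least one objective.

S3, S11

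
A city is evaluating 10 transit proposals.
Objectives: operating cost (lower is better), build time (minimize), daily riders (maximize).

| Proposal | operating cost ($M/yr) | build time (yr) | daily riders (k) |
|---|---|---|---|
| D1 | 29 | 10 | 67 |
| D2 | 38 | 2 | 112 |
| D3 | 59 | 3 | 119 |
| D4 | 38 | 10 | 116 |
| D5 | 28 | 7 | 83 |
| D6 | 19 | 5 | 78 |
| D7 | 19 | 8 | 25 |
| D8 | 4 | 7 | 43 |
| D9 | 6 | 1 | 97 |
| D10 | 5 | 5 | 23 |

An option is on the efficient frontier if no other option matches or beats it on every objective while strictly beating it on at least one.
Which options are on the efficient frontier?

D2, D3, D4, D8, D9, D10

D1: dominated by D5 (operating cost 28≤29, build time 7≤10, daily riders 83≥67).
D2: not dominated.
D3: not dominated (best daily riders).
D4: not dominated.
D5: dominated by D9 (operating cost 6≤28, build time 1≤7, daily riders 97≥83).
D6: dominated by D9 (operating cost 6≤19, build time 1≤5, daily riders 97≥78).
D7: dominated by D6 (operating cost 19≤19, build time 5≤8, daily riders 78≥25).
D8: not dominated (best operating cost).
D9: not dominated (best build time).
D10: not dominated.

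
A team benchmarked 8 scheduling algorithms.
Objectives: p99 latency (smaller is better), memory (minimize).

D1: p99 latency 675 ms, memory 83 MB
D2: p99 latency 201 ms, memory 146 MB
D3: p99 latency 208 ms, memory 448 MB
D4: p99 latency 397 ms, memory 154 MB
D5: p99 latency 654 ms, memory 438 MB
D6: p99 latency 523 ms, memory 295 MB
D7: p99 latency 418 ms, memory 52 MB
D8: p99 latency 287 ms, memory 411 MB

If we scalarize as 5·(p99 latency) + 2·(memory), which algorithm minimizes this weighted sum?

D1: 5·675 + 2·83 = 3541
D2: 5·201 + 2·146 = 1297
D3: 5·208 + 2·448 = 1936
D4: 5·397 + 2·154 = 2293
D5: 5·654 + 2·438 = 4146
D6: 5·523 + 2·295 = 3205
D7: 5·418 + 2·52 = 2194
D8: 5·287 + 2·411 = 2257
Lowest: D2 at 1297.

D2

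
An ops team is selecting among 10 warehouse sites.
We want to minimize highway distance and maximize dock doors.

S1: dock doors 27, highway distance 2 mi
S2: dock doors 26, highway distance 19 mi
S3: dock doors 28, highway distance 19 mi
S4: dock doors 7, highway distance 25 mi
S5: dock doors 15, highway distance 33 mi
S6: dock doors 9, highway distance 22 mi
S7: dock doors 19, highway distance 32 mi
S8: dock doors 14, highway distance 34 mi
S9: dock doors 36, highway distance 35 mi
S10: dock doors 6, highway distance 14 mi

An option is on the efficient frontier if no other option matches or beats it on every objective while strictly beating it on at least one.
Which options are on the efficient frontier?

S1, S3, S9

S1: not dominated (best highway distance).
S2: dominated by S1 (dock doors 27≥26, highway distance 2≤19).
S3: not dominated.
S4: dominated by S1 (dock doors 27≥7, highway distance 2≤25).
S5: dominated by S1 (dock doors 27≥15, highway distance 2≤33).
S6: dominated by S1 (dock doors 27≥9, highway distance 2≤22).
S7: dominated by S1 (dock doors 27≥19, highway distance 2≤32).
S8: dominated by S1 (dock doors 27≥14, highway distance 2≤34).
S9: not dominated (best dock doors).
S10: dominated by S1 (dock doors 27≥6, highway distance 2≤14).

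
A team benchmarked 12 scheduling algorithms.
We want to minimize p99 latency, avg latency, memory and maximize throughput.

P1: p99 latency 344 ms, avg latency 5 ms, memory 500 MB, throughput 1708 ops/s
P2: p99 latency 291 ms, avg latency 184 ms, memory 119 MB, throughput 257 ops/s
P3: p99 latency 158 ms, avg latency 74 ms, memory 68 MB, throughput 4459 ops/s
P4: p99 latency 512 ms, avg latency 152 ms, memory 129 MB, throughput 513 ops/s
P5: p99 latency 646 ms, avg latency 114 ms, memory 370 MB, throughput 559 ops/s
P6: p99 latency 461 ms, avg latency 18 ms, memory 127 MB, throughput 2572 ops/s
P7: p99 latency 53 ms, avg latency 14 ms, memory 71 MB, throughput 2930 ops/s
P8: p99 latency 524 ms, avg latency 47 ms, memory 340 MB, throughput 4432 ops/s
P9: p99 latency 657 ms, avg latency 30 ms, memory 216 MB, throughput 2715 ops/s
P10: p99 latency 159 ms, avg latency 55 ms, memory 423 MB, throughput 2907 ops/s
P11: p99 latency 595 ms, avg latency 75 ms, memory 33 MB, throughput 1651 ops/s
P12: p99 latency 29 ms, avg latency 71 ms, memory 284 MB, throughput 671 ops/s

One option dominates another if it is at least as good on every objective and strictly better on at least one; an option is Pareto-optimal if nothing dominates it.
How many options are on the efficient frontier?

6

P1: not dominated (best avg latency).
P2: dominated by P3 (p99 latency 158≤291, avg latency 74≤184, memory 68≤119, throughput 4459≥257).
P3: not dominated (best throughput).
P4: dominated by P3 (p99 latency 158≤512, avg latency 74≤152, memory 68≤129, throughput 4459≥513).
P5: dominated by P3 (p99 latency 158≤646, avg latency 74≤114, memory 68≤370, throughput 4459≥559).
P6: dominated by P7 (p99 latency 53≤461, avg latency 14≤18, memory 71≤127, throughput 2930≥2572).
P7: not dominated.
P8: not dominated.
P9: dominated by P7 (p99 latency 53≤657, avg latency 14≤30, memory 71≤216, throughput 2930≥2715).
P10: dominated by P7 (p99 latency 53≤159, avg latency 14≤55, memory 71≤423, throughput 2930≥2907).
P11: not dominated (best memory).
P12: not dominated (best p99 latency).
Pareto-optimal: P1, P3, P7, P8, P11, P12 → 6.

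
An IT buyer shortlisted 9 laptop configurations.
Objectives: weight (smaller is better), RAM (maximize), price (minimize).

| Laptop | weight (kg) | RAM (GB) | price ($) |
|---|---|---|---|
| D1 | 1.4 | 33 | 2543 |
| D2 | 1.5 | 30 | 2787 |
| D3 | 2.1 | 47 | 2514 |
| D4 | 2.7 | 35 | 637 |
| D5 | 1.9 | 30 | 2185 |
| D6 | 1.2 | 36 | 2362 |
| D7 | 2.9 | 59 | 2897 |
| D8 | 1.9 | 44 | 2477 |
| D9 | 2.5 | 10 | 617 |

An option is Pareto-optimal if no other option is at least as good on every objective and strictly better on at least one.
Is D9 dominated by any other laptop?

No

D1: worse on price (2543 vs 617).
D2: worse on price (2787 vs 617).
D3: worse on price (2514 vs 617).
D4: worse on weight (2.7 vs 2.5).
D5: worse on price (2185 vs 617).
D6: worse on price (2362 vs 617).
D7: worse on weight (2.9 vs 2.5).
D8: worse on price (2477 vs 617).
No option is at least as good as D9 on every objective and strictly better on one.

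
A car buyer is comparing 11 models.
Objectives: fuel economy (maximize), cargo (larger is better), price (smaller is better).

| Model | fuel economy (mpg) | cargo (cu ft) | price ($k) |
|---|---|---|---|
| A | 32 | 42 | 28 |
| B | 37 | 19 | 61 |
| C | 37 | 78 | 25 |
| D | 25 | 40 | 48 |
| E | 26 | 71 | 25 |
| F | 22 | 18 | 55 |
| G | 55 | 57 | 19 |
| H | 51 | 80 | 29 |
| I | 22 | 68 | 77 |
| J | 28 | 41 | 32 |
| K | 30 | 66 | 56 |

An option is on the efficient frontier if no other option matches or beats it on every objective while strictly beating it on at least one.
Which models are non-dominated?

C, G, H

A: dominated by C (fuel economy 37≥32, cargo 78≥42, price 25≤28).
B: dominated by C (fuel economy 37≥37, cargo 78≥19, price 25≤61).
C: not dominated.
D: dominated by A (fuel economy 32≥25, cargo 42≥40, price 28≤48).
E: dominated by C (fuel economy 37≥26, cargo 78≥71, price 25≤25).
F: dominated by A (fuel economy 32≥22, cargo 42≥18, price 28≤55).
G: not dominated (best fuel economy).
H: not dominated (best cargo).
I: dominated by C (fuel economy 37≥22, cargo 78≥68, price 25≤77).
J: dominated by A (fuel economy 32≥28, cargo 42≥41, price 28≤32).
K: dominated by C (fuel economy 37≥30, cargo 78≥66, price 25≤56).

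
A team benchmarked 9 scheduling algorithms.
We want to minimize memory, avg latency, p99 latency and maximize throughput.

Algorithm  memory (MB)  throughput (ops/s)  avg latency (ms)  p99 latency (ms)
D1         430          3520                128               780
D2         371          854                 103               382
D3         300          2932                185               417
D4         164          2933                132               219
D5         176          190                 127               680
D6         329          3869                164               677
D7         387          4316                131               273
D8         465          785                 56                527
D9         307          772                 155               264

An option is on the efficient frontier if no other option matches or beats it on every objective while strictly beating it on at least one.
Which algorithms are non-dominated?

D1, D2, D4, D5, D6, D7, D8

D1: not dominated.
D2: not dominated.
D3: dominated by D4 (memory 164≤300, throughput 2933≥2932, avg latency 132≤185, p99 latency 219≤417).
D4: not dominated (best memory).
D5: not dominated.
D6: not dominated.
D7: not dominated (best throughput).
D8: not dominated (best avg latency).
D9: dominated by D4 (memory 164≤307, throughput 2933≥772, avg latency 132≤155, p99 latency 219≤264).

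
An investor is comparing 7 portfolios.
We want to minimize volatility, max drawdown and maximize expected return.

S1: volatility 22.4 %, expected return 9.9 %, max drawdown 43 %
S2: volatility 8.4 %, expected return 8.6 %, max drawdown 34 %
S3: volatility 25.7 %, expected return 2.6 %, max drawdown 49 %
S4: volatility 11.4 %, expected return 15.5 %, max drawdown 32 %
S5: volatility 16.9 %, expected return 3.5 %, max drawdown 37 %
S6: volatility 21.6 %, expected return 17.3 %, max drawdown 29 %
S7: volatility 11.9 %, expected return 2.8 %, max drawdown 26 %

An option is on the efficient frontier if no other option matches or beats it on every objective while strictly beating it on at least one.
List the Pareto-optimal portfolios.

S2, S4, S6, S7

S1: dominated by S4 (volatility 11.4≤22.4, expected return 15.5≥9.9, max drawdown 32≤43).
S2: not dominated (best volatility).
S3: dominated by S1 (volatility 22.4≤25.7, expected return 9.9≥2.6, max drawdown 43≤49).
S4: not dominated.
S5: dominated by S2 (volatility 8.4≤16.9, expected return 8.6≥3.5, max drawdown 34≤37).
S6: not dominated (best expected return).
S7: not dominated (best max drawdown).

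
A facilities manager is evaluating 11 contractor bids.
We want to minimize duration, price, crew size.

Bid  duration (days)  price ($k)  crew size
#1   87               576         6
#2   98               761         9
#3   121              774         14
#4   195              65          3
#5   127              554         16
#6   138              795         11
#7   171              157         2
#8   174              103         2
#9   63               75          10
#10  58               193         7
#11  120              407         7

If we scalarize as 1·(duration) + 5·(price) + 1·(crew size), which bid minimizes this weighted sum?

#1: 1·87 + 5·576 + 1·6 = 2973
#2: 1·98 + 5·761 + 1·9 = 3912
#3: 1·121 + 5·774 + 1·14 = 4005
#4: 1·195 + 5·65 + 1·3 = 523
#5: 1·127 + 5·554 + 1·16 = 2913
#6: 1·138 + 5·795 + 1·11 = 4124
#7: 1·171 + 5·157 + 1·2 = 958
#8: 1·174 + 5·103 + 1·2 = 691
#9: 1·63 + 5·75 + 1·10 = 448
#10: 1·58 + 5·193 + 1·7 = 1030
#11: 1·120 + 5·407 + 1·7 = 2162
Lowest: #9 at 448.

#9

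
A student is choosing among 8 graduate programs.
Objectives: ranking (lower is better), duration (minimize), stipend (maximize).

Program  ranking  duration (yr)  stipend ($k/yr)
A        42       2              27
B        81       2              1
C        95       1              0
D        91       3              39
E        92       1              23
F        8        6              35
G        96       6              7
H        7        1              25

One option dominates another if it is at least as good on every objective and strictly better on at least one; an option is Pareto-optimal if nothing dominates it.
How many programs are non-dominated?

A: not dominated.
B: dominated by A (ranking 42≤81, duration 2≤2, stipend 27≥1).
C: dominated by E (ranking 92≤95, duration 1≤1, stipend 23≥0).
D: not dominated (best stipend).
E: dominated by H (ranking 7≤92, duration 1≤1, stipend 25≥23).
F: not dominated.
G: dominated by A (ranking 42≤96, duration 2≤6, stipend 27≥7).
H: not dominated (best ranking).
Pareto-optimal: A, D, F, H → 4.

4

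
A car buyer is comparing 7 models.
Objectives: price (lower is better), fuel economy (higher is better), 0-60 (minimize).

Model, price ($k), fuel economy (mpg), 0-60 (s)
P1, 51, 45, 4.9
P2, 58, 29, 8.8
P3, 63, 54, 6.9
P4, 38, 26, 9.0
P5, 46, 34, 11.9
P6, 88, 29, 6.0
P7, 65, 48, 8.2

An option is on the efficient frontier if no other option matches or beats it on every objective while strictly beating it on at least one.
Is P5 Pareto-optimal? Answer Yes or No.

P1: worse on price (51 vs 46).
P2: worse on price (58 vs 46).
P3: worse on price (63 vs 46).
P4: worse on fuel economy (26 vs 34).
P6: worse on price (88 vs 46).
P7: worse on price (65 vs 46).
No option is at least as good as P5 on every objective and strictly better on one.

Yes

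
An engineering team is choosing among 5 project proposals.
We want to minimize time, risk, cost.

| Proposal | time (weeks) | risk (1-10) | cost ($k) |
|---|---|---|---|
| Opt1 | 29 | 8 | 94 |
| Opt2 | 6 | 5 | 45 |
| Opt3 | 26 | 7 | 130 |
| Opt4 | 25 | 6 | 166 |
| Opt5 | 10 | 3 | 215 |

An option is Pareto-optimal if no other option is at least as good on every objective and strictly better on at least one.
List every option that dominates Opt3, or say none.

Opt2

Opt2: time 6≤26, risk 5≤7, cost 45≤130 — dominates Opt3.
Others (Opt1, Opt4, Opt5) are each worse than Opt3 on at least one objective.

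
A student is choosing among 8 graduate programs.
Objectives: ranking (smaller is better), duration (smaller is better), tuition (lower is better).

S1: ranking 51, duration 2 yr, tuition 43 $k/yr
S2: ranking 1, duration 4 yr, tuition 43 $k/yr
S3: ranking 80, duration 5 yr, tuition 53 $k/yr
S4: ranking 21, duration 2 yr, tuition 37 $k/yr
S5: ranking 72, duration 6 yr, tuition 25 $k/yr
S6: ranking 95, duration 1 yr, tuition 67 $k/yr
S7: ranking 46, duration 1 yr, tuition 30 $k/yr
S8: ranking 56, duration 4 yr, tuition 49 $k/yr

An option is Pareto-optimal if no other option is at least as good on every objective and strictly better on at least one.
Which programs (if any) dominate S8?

S1, S2, S4, S7

S1: ranking 51≤56, duration 2≤4, tuition 43≤49 — dominates S8.
S2: ranking 1≤56, duration 4≤4, tuition 43≤49 — dominates S8.
S4: ranking 21≤56, duration 2≤4, tuition 37≤49 — dominates S8.
S7: ranking 46≤56, duration 1≤4, tuition 30≤49 — dominates S8.
Others (S3, S5, S6) are each worse than S8 on at least one objective.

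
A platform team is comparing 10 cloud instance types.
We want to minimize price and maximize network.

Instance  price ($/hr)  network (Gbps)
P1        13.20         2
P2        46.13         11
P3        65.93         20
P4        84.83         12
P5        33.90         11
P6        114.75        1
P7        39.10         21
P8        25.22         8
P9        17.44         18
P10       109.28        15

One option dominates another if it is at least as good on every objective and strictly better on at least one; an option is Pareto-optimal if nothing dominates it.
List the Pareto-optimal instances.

P1, P7, P9

P1: not dominated (best price).
P2: dominated by P5 (price 33.90≤46.13, network 11≥11).
P3: dominated by P7 (price 39.10≤65.93, network 21≥20).
P4: dominated by P3 (price 65.93≤84.83, network 20≥12).
P5: dominated by P9 (price 17.44≤33.90, network 18≥11).
P6: dominated by P1 (price 13.20≤114.75, network 2≥1).
P7: not dominated (best network).
P8: dominated by P9 (price 17.44≤25.22, network 18≥8).
P9: not dominated.
P10: dominated by P3 (price 65.93≤109.28, network 20≥15).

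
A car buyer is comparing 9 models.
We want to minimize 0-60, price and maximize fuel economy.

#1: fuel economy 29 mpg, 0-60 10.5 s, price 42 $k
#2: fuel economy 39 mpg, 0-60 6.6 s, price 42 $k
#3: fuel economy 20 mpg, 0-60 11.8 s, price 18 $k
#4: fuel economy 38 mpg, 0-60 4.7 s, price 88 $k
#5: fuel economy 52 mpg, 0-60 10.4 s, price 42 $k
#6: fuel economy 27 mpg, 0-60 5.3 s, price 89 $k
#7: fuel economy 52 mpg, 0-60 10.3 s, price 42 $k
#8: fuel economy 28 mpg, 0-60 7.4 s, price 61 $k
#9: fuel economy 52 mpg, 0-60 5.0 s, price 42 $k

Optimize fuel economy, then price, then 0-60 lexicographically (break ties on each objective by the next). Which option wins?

First maximize fuel economy: best is 52, kept {#5, #7, #9}.
Then minimize price: best is 42, kept {#5, #7, #9}.
Then minimize 0-60: best is 5.0, kept {#9}.

#9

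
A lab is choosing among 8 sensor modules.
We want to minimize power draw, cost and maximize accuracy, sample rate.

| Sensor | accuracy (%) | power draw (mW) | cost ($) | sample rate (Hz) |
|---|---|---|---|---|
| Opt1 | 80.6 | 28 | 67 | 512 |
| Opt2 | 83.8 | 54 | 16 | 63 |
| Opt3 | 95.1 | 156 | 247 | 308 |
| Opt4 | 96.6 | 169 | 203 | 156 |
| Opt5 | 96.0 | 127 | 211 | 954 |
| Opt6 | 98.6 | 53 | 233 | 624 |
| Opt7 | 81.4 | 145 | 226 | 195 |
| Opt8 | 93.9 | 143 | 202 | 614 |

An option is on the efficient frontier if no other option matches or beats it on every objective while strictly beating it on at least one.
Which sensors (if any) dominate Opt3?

Opt5, Opt6

Opt5: accuracy 96.0≥95.1, power draw 127≤156, cost 211≤247, sample rate 954≥308 — dominates Opt3.
Opt6: accuracy 98.6≥95.1, power draw 53≤156, cost 233≤247, sample rate 624≥308 — dominates Opt3.
Others (Opt1, Opt2, Opt4, Opt7, Opt8) are each worse than Opt3 on at least one objective.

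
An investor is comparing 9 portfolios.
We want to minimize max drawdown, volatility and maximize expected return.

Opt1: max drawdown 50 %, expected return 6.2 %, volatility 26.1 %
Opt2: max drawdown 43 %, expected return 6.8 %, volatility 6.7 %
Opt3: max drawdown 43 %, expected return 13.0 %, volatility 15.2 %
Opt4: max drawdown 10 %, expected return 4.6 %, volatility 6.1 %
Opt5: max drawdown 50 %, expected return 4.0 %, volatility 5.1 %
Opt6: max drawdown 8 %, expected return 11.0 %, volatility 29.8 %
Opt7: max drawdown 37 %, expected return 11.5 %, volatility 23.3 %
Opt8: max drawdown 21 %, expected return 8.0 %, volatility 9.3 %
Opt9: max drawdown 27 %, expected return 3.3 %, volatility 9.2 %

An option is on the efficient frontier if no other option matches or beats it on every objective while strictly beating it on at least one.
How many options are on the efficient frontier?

Opt1: dominated by Opt2 (max drawdown 43≤50, expected return 6.8≥6.2, volatility 6.7≤26.1).
Opt2: not dominated.
Opt3: not dominated (best expected return).
Opt4: not dominated.
Opt5: not dominated (best volatility).
Opt6: not dominated (best max drawdown).
Opt7: not dominated.
Opt8: not dominated.
Opt9: dominated by Opt4 (max drawdown 10≤27, expected return 4.6≥3.3, volatility 6.1≤9.2).
Pareto-optimal: Opt2, Opt3, Opt4, Opt5, Opt6, Opt7, Opt8 → 7.

7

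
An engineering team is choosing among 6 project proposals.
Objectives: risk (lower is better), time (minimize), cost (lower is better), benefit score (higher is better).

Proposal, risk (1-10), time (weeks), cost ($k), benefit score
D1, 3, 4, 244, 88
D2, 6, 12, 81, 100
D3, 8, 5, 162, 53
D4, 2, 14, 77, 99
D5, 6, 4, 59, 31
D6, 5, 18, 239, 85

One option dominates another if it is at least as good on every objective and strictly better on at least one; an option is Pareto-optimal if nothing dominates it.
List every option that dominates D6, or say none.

D4

D4: risk 2≤5, time 14≤18, cost 77≤239, benefit score 99≥85 — dominates D6.
Others (D1, D2, D3, D5) are each worse than D6 on at least one objective.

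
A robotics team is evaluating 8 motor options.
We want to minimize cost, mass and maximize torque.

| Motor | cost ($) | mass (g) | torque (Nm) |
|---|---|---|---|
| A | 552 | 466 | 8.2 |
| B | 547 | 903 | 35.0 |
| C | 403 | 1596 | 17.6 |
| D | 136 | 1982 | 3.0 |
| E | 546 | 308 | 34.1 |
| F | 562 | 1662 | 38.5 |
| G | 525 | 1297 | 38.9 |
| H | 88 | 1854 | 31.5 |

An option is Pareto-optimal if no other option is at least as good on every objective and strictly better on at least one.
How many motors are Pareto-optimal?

A: dominated by E (cost 546≤552, mass 308≤466, torque 34.1≥8.2).
B: not dominated.
C: not dominated.
D: dominated by H (cost 88≤136, mass 1854≤1982, torque 31.5≥3.0).
E: not dominated (best mass).
F: dominated by G (cost 525≤562, mass 1297≤1662, torque 38.9≥38.5).
G: not dominated (best torque).
H: not dominated (best cost).
Pareto-optimal: B, C, E, G, H → 5.

5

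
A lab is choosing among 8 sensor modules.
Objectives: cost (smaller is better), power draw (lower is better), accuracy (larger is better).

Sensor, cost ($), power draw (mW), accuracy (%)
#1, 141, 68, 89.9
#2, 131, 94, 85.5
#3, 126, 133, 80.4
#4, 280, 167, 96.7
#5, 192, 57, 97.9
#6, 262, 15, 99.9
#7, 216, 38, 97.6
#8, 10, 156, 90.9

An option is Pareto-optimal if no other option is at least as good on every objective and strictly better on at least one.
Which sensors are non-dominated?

#1, #2, #3, #5, #6, #7, #8

#1: not dominated.
#2: not dominated.
#3: not dominated.
#4: dominated by #5 (cost 192≤280, power draw 57≤167, accuracy 97.9≥96.7).
#5: not dominated.
#6: not dominated (best power draw).
#7: not dominated.
#8: not dominated (best cost).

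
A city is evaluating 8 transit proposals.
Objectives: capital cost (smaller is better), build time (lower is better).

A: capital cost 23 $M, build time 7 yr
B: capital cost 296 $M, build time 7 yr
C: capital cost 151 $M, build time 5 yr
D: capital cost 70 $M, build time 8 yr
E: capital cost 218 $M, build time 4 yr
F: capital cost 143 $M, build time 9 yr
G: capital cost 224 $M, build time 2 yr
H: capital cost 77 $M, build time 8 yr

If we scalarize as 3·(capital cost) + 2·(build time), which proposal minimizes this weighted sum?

A

A: 3·23 + 2·7 = 83
B: 3·296 + 2·7 = 902
C: 3·151 + 2·5 = 463
D: 3·70 + 2·8 = 226
E: 3·218 + 2·4 = 662
F: 3·143 + 2·9 = 447
G: 3·224 + 2·2 = 676
H: 3·77 + 2·8 = 247
Lowest: A at 83.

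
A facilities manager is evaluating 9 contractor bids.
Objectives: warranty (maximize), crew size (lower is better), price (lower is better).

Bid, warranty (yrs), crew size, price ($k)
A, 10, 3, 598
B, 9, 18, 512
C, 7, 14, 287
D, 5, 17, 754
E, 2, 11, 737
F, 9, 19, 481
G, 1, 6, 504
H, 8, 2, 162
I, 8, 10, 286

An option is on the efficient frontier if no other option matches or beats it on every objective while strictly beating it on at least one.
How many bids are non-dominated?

4

A: not dominated (best warranty).
B: not dominated.
C: dominated by H (warranty 8≥7, crew size 2≤14, price 162≤287).
D: dominated by A (warranty 10≥5, crew size 3≤17, price 598≤754).
E: dominated by A (warranty 10≥2, crew size 3≤11, price 598≤737).
F: not dominated.
G: dominated by H (warranty 8≥1, crew size 2≤6, price 162≤504).
H: not dominated (best crew size).
I: dominated by H (warranty 8≥8, crew size 2≤10, price 162≤286).
Pareto-optimal: A, B, F, H → 4.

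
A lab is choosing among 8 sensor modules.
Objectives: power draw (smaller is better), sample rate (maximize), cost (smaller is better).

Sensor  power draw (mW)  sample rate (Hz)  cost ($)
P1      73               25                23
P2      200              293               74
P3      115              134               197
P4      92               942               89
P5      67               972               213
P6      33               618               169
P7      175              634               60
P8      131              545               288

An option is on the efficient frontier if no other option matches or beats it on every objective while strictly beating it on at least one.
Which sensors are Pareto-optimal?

P1, P4, P5, P6, P7

P1: not dominated (best cost).
P2: dominated by P7 (power draw 175≤200, sample rate 634≥293, cost 60≤74).
P3: dominated by P4 (power draw 92≤115, sample rate 942≥134, cost 89≤197).
P4: not dominated.
P5: not dominated (best sample rate).
P6: not dominated (best power draw).
P7: not dominated.
P8: dominated by P4 (power draw 92≤131, sample rate 942≥545, cost 89≤288).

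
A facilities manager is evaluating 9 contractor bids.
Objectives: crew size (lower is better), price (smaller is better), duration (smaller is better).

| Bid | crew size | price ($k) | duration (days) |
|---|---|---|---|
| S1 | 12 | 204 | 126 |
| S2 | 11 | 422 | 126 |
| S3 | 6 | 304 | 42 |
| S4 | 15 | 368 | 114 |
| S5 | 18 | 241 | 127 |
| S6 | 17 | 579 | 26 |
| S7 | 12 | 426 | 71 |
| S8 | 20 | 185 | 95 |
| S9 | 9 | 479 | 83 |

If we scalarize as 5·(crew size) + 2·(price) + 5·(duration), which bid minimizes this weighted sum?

S3

S1: 5·12 + 2·204 + 5·126 = 1098
S2: 5·11 + 2·422 + 5·126 = 1529
S3: 5·6 + 2·304 + 5·42 = 848
S4: 5·15 + 2·368 + 5·114 = 1381
S5: 5·18 + 2·241 + 5·127 = 1207
S6: 5·17 + 2·579 + 5·26 = 1373
S7: 5·12 + 2·426 + 5·71 = 1267
S8: 5·20 + 2·185 + 5·95 = 945
S9: 5·9 + 2·479 + 5·83 = 1418
Lowest: S3 at 848.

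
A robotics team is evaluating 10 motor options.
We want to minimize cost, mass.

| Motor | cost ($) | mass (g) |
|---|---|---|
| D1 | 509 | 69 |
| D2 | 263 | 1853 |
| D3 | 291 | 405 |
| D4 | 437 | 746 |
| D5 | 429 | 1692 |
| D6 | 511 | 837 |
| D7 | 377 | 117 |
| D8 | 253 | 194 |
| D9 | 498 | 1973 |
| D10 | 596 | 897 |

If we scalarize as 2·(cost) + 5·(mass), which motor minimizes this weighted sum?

D7

D1: 2·509 + 5·69 = 1363
D2: 2·263 + 5·1853 = 9791
D3: 2·291 + 5·405 = 2607
D4: 2·437 + 5·746 = 4604
D5: 2·429 + 5·1692 = 9318
D6: 2·511 + 5·837 = 5207
D7: 2·377 + 5·117 = 1339
D8: 2·253 + 5·194 = 1476
D9: 2·498 + 5·1973 = 10861
D10: 2·596 + 5·897 = 5677
Lowest: D7 at 1339.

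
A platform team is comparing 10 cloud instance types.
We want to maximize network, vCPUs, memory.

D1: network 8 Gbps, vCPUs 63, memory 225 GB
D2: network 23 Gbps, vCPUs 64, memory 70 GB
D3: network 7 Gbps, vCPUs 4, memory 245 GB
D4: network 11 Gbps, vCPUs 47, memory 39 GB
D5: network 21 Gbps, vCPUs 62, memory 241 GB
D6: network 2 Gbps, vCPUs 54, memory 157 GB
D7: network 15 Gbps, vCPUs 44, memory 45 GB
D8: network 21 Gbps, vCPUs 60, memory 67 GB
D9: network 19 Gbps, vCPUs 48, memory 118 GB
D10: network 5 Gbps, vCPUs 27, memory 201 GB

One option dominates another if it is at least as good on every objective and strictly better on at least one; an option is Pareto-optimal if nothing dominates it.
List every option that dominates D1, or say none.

D2: worse on memory (70 vs 225).
D3: worse on network (7 vs 8).
D4: worse on vCPUs (47 vs 63).
D5: worse on vCPUs (62 vs 63).
D6: worse on network (2 vs 8).
D7: worse on vCPUs (44 vs 63).
D8: worse on vCPUs (60 vs 63).
D9: worse on vCPUs (48 vs 63).
D10: worse on network (5 vs 8).
No option dominates D1.

none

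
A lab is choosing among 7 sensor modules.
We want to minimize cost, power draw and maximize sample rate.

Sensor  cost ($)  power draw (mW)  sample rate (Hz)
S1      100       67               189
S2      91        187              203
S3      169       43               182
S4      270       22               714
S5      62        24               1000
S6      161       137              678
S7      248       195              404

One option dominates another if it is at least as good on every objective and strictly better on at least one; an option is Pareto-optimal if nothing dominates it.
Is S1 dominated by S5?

S5 vs S1: cost 62≤100, power draw 24≤67, sample rate 1000≥189 — S5 is at least as good on every objective with at least one strict improvement.

Yes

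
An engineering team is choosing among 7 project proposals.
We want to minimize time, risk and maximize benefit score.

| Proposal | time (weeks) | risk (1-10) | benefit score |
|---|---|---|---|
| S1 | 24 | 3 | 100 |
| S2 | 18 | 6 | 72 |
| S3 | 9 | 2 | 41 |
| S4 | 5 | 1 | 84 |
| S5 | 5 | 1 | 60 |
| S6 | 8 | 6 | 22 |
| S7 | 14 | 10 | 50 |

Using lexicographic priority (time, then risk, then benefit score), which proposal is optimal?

S4

First minimize time: best is 5, kept {S4, S5}.
Then minimize risk: best is 1, kept {S4, S5}.
Then maximize benefit score: best is 84, kept {S4}.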